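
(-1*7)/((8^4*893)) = -7/3657728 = -0.00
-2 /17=-0.12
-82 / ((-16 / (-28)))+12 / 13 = -3707 / 26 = -142.58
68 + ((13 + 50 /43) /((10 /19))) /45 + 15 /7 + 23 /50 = 1607359 /22575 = 71.20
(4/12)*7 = 7/3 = 2.33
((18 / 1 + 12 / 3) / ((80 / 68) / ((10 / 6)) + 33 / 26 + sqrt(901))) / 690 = -1414842 / 20154996025 + 2149004 * sqrt(901) / 60464988075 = 0.00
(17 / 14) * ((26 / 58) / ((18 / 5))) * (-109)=-120445 / 7308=-16.48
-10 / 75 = -2 / 15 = -0.13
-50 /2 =-25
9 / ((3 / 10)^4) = 10000 / 9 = 1111.11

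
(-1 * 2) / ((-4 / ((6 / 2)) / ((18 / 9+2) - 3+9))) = 15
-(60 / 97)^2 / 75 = -48 / 9409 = -0.01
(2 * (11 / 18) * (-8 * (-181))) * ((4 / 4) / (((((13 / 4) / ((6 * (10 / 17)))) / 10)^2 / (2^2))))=40775680000 / 48841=834865.79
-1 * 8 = -8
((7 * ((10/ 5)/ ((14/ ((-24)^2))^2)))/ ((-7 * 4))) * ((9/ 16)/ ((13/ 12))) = -279936/ 637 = -439.46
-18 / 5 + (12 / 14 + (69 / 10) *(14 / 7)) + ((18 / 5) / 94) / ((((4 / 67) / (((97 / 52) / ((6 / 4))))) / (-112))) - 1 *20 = -98.29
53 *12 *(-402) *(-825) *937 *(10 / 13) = 1976408478000 / 13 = 152031421384.62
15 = 15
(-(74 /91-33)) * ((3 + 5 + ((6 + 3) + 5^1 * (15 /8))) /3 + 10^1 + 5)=1672459 /2184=765.78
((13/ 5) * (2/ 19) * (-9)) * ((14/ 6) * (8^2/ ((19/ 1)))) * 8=-279552/ 1805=-154.88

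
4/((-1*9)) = -4/9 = -0.44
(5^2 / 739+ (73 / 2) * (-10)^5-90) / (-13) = 2697416485 / 9607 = 280776.15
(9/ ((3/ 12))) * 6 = 216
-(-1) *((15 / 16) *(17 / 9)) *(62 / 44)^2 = 81685 / 23232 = 3.52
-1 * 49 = -49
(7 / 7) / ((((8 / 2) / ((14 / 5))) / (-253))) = -1771 / 10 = -177.10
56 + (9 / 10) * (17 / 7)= 4073 / 70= 58.19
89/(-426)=-89/426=-0.21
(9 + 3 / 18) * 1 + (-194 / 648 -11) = -691 / 324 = -2.13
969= 969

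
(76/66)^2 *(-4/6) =-2888/3267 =-0.88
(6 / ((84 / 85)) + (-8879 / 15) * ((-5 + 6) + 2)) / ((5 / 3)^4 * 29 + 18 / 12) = -10034361 / 1277255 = -7.86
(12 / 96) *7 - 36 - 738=-6185 / 8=-773.12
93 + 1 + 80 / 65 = 1238 / 13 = 95.23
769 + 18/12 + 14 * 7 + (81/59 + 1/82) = 2104252/2419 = 869.89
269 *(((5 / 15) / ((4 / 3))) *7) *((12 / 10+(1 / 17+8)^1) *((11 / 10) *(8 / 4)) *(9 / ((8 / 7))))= 1026971253 / 13600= 75512.59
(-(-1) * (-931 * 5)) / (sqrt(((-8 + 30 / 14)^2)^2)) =-228095 / 1681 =-135.69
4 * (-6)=-24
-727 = -727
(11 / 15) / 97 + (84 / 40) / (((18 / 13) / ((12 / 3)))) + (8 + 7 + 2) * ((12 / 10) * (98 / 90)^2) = 9907048 / 327375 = 30.26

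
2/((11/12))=24/11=2.18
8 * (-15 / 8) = -15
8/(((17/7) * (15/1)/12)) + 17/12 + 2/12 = 4303/1020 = 4.22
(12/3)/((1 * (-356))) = -1/89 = -0.01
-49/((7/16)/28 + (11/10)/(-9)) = 141120/307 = 459.67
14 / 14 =1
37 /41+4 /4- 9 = -7.10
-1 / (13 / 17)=-17 / 13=-1.31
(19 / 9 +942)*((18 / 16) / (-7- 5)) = -8497 / 96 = -88.51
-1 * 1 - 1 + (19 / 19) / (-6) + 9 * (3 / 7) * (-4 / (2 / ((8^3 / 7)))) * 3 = -498301 / 294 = -1694.90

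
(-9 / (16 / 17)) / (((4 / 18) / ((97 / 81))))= -1649 / 32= -51.53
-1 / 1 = -1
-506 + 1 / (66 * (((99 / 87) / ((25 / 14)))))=-15428227 / 30492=-505.98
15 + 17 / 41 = 632 / 41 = 15.41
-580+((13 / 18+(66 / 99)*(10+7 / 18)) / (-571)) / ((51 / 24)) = -152013272 / 262089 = -580.01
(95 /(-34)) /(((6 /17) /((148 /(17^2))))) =-3515 /867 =-4.05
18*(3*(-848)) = -45792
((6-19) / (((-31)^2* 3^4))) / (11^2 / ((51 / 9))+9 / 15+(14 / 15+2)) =-1105 / 164659662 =-0.00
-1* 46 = -46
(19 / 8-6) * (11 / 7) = -319 / 56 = -5.70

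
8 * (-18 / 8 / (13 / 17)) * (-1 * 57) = 17442 / 13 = 1341.69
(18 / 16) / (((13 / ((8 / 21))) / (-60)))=-180 / 91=-1.98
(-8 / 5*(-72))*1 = 576 / 5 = 115.20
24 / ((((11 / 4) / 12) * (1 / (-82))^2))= 7746048 / 11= 704186.18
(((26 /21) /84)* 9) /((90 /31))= 403 /8820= 0.05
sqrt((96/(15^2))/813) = 4*sqrt(542)/4065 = 0.02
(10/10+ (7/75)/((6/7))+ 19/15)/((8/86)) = 45967/1800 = 25.54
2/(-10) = -1/5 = -0.20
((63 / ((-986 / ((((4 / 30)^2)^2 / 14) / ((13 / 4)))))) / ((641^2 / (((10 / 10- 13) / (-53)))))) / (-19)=64 / 4972068156193125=0.00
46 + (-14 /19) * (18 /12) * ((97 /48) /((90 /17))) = 1247017 /27360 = 45.58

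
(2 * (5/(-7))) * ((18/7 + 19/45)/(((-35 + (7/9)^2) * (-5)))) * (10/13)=-16974/887341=-0.02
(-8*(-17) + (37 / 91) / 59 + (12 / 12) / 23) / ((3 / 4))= 67201808 / 370461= 181.40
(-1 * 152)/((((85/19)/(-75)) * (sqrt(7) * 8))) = 5415 * sqrt(7)/119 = 120.39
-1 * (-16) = 16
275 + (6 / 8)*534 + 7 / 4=2709 / 4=677.25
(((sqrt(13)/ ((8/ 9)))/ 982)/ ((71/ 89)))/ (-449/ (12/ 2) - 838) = -2403 * sqrt(13)/ 1527469576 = -0.00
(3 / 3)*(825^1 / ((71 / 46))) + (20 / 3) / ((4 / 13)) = 118465 / 213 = 556.17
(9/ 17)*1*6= 54/ 17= 3.18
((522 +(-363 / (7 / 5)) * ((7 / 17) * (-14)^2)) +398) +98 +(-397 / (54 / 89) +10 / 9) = -20561.09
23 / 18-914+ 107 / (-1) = -18355 / 18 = -1019.72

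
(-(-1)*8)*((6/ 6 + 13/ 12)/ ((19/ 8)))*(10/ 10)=400/ 57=7.02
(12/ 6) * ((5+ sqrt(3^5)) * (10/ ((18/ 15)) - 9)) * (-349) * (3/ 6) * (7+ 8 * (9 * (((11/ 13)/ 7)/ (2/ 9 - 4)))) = 25354850/ 4641+ 15212910 * sqrt(3)/ 1547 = 22495.90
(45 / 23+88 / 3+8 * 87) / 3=50183 / 207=242.43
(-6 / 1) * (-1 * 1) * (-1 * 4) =-24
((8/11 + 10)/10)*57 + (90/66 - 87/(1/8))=-34842/55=-633.49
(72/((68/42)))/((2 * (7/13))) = 702/17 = 41.29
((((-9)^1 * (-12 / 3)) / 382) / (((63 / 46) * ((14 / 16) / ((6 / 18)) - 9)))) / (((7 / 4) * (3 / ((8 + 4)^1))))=-11776 / 477309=-0.02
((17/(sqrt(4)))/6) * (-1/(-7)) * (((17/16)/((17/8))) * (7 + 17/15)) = 1037/1260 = 0.82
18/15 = 6/5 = 1.20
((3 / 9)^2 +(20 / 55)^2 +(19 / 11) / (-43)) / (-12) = -4757 / 280962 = -0.02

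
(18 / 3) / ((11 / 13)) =78 / 11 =7.09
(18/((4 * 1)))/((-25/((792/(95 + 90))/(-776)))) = 891/897250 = 0.00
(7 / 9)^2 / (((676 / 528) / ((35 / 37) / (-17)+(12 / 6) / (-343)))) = -194524 / 6696963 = -0.03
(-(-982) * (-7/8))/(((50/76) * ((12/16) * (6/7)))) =-457121/225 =-2031.65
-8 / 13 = -0.62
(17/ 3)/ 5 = 17/ 15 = 1.13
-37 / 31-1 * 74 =-2331 / 31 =-75.19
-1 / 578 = -0.00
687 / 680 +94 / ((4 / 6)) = 96567 / 680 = 142.01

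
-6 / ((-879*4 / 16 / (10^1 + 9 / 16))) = 169 / 586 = 0.29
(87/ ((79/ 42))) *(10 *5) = 182700/ 79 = 2312.66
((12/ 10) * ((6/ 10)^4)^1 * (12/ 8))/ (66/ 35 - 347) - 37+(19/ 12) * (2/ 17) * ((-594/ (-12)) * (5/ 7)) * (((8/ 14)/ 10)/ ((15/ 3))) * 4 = -230790154424/ 6288629375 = -36.70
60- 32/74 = 2204/37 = 59.57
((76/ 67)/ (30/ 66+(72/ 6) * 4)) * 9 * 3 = 22572/ 35711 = 0.63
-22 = -22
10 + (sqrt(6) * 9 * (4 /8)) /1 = 10 + 9 * sqrt(6) /2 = 21.02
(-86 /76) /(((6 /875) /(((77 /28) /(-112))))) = 4.05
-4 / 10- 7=-37 / 5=-7.40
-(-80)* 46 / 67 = 3680 / 67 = 54.93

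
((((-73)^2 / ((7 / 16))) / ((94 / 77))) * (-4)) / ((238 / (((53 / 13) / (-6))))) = 24854456 / 218127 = 113.94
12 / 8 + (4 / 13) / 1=47 / 26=1.81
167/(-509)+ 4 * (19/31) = 33507/15779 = 2.12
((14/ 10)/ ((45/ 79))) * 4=2212/ 225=9.83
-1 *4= -4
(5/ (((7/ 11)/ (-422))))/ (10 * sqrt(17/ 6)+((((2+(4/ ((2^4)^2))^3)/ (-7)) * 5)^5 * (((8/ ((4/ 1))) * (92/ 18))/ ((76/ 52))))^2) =-65733997837765298267676908799902401091262237848406485131974609825109532014094986843342790644679234638923672093568731055128576000000000/ 34329694381672267413680740607991881661529752470374799724189139360100236266902710169116741346193623734448124418494450108661839881033531+63261687707108062222958018966016308663462730773716767683872933043878029064523751761559811337203086072540063251472979437674190340096 * sqrt(102)/ 34329694381672267413680740607991881661529752470374799724189139360100236266902710169116741346193623734448124418494450108661839881033531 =-1.90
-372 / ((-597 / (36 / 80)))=0.28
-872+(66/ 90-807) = -25174/ 15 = -1678.27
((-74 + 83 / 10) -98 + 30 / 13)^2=440202361 / 16900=26047.48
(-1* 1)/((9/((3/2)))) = -1/6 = -0.17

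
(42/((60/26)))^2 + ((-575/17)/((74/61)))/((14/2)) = 72045611/220150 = 327.26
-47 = -47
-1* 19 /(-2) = 19 /2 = 9.50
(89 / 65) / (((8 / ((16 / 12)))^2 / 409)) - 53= -87619 / 2340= -37.44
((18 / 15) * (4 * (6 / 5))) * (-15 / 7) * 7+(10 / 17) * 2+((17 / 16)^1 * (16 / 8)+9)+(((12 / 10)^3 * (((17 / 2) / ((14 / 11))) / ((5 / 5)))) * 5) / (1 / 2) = 983111 / 23800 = 41.31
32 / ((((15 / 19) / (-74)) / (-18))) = 269952 / 5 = 53990.40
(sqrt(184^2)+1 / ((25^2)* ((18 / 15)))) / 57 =138001 / 42750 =3.23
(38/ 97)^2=1444/ 9409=0.15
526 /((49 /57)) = 29982 /49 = 611.88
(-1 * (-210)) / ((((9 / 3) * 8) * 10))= 7 / 8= 0.88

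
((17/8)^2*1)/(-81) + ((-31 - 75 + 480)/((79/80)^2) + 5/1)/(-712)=-19458409/32353344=-0.60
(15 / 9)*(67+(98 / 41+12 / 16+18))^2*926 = 483712362875 / 40344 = 11989697.67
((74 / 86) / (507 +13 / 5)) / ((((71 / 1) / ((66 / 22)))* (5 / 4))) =111 / 1944761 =0.00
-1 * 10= -10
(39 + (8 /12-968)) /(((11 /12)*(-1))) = 1012.73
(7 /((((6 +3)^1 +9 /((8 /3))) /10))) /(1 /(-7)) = -3920 /99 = -39.60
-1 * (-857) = 857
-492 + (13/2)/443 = -435899/886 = -491.99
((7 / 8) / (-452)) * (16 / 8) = -7 / 1808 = -0.00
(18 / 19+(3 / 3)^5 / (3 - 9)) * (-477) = -14151 / 38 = -372.39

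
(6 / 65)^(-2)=4225 / 36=117.36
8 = 8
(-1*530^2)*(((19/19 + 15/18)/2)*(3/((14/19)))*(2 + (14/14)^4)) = -44031075/14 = -3145076.79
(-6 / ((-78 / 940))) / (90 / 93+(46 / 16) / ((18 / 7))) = 4196160 / 121043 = 34.67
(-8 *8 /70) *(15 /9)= -32 /21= -1.52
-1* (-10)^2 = -100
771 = 771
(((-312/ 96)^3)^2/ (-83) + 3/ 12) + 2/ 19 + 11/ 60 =-1323455477/ 96890880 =-13.66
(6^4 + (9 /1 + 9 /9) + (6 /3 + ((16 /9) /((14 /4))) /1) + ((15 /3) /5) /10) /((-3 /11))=-9068653 /1890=-4798.23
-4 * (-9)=36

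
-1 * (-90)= 90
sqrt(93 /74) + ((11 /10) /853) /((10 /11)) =121 /85300 + sqrt(6882) /74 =1.12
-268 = -268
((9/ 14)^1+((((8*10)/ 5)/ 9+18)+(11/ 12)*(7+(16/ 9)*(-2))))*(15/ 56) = 89125/ 14112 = 6.32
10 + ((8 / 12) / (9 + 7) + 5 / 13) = 10.43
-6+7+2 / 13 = 15 / 13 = 1.15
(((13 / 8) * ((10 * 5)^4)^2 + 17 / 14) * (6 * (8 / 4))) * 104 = 554531250000010608 / 7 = 79218750000001515.43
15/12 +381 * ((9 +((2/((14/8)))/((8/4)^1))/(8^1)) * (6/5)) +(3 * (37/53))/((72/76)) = 92399431/22260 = 4150.92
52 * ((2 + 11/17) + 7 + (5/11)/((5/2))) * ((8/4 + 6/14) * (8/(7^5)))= 764608/1294139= 0.59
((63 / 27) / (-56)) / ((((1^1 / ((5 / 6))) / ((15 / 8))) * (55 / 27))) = -45 / 1408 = -0.03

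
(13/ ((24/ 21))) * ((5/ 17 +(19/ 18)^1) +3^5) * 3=8338.43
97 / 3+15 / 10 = 203 / 6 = 33.83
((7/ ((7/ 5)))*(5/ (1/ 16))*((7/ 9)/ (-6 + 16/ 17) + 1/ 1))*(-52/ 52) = -131000/ 387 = -338.50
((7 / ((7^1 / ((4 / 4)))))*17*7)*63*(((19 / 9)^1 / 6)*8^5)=86436522.67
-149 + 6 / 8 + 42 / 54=-5309 / 36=-147.47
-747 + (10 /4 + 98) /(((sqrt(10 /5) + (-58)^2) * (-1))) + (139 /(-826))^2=-411969878409359 /551498018596 + 201 * sqrt(2) /22632988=-747.00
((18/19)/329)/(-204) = -3/212534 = -0.00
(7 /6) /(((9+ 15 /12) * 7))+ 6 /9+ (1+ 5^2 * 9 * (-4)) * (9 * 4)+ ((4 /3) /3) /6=-35826110 /1107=-32363.24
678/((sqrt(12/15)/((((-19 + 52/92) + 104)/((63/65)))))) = 4818320 * sqrt(5)/161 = 66919.82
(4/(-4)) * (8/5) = -8/5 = -1.60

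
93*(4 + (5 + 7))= 1488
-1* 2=-2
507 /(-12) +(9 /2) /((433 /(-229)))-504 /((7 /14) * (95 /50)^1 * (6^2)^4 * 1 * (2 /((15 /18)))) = -25696118551 /575758368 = -44.63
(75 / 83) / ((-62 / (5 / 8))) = -375 / 41168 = -0.01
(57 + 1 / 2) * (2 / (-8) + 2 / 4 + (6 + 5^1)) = 5175 / 8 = 646.88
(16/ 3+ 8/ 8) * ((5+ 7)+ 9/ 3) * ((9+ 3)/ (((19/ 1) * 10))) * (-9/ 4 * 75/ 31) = -2025/ 62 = -32.66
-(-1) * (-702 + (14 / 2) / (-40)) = -28087 / 40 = -702.18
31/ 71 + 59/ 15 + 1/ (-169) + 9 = 2405326/ 179985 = 13.36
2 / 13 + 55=717 / 13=55.15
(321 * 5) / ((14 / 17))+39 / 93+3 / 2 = 423334 / 217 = 1950.85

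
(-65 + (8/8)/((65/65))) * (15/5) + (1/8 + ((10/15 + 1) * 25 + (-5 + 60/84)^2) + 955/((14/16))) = 1128475/1176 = 959.59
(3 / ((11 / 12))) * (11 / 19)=36 / 19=1.89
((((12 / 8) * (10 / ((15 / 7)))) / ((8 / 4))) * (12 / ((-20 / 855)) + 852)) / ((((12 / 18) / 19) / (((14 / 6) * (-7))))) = -2209263 / 4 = -552315.75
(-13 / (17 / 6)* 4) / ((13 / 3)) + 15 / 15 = -55 / 17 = -3.24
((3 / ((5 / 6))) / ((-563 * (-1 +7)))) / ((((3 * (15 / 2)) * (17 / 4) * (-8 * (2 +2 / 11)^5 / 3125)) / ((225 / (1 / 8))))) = 503284375 / 3175428096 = 0.16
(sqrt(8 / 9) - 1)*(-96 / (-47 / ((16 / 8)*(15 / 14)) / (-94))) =2880 / 7 - 1920*sqrt(2) / 7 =23.53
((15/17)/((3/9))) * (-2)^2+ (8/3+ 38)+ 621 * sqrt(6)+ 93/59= 158969/3009+ 621 * sqrt(6)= 1573.96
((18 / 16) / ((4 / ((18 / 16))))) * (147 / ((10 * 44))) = 11907 / 112640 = 0.11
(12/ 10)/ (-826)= -3/ 2065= -0.00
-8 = -8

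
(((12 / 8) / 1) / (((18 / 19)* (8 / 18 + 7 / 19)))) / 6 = 361 / 1112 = 0.32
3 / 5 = 0.60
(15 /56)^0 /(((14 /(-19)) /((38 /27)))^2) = 130321 /35721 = 3.65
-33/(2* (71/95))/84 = -1045/3976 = -0.26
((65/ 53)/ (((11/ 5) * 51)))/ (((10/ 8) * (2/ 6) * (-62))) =-130/ 307241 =-0.00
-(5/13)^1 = -0.38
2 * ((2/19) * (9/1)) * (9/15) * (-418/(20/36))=-21384/25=-855.36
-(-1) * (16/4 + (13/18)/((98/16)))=1816/441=4.12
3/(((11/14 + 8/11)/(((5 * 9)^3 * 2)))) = 84199500/233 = 361371.24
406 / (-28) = -29 / 2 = -14.50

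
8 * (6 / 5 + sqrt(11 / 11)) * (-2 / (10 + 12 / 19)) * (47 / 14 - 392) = 1286.75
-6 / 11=-0.55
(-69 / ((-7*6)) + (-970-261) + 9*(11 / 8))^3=-1802405970.11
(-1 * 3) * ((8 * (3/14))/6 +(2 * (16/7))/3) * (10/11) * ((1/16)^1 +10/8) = -285/44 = -6.48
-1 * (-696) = 696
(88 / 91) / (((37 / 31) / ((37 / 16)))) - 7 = -933 / 182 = -5.13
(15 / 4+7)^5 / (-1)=-147008443 / 1024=-143562.93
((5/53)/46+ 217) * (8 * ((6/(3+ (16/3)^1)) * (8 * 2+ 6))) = 838016784/30475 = 27498.50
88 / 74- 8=-6.81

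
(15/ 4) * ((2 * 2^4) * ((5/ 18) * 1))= 100/ 3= 33.33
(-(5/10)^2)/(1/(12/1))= -3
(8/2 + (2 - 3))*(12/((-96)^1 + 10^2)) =9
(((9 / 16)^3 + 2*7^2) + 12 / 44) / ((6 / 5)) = 22178975 / 270336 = 82.04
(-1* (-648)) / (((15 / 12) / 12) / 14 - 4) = -435456 / 2683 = -162.30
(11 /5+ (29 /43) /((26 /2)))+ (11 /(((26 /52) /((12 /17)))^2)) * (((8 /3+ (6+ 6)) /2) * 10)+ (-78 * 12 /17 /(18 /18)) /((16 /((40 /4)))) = 1272691491 /807755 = 1575.59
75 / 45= 5 / 3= 1.67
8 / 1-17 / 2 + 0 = -1 / 2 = -0.50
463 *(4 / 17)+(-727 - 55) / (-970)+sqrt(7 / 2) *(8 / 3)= 4 *sqrt(14) / 3+904867 / 8245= 114.74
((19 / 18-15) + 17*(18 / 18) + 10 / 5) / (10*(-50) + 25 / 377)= -4901 / 484650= -0.01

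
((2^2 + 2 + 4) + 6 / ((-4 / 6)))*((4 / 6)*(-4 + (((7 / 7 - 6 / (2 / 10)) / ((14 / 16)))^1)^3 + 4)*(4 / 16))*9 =-18730752 / 343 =-54608.61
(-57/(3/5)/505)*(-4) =76/101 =0.75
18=18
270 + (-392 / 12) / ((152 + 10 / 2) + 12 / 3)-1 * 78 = 13234 / 69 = 191.80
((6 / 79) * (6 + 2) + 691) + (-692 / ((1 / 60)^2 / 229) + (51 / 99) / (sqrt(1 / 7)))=-45068244563 / 79 + 17 * sqrt(7) / 33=-570484107.03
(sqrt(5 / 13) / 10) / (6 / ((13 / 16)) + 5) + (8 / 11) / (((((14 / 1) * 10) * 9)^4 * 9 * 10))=1 / 311908627800000 + sqrt(65) / 1610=0.01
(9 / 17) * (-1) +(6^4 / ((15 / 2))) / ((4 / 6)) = 21987 / 85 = 258.67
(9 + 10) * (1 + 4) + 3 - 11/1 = 87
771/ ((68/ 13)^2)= 28.18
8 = 8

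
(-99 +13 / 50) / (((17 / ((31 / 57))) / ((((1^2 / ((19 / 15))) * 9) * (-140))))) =19283922 / 6137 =3142.24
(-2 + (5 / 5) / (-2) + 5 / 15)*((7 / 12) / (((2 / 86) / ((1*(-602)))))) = 1177813 / 36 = 32717.03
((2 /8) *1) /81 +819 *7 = 1857493 /324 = 5733.00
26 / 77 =0.34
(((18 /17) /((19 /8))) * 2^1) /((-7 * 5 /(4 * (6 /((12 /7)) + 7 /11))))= -7488 /17765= -0.42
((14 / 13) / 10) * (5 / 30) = 0.02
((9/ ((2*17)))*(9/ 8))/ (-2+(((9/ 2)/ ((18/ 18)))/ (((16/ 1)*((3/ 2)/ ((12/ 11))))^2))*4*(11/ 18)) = -297/ 1972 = -0.15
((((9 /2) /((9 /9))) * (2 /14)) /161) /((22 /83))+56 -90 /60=2703293 /49588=54.52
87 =87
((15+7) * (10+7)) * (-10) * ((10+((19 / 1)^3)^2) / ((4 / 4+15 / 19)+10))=-835770253615 / 56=-14924468814.55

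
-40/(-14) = 20/7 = 2.86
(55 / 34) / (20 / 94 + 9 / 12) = 1.68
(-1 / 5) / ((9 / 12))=-4 / 15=-0.27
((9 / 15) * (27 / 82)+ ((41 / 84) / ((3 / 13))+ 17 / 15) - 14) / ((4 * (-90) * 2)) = 545221 / 37195200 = 0.01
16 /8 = 2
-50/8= -25/4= -6.25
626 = 626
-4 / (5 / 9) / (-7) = 1.03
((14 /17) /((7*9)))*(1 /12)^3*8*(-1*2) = -0.00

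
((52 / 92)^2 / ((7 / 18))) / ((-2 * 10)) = -1521 / 37030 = -0.04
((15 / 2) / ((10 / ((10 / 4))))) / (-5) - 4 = -35 / 8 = -4.38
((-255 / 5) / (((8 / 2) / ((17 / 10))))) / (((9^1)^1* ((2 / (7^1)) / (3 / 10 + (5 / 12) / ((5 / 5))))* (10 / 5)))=-86989 / 28800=-3.02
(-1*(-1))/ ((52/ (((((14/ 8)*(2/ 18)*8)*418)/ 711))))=1463/ 83187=0.02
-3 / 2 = -1.50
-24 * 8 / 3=-64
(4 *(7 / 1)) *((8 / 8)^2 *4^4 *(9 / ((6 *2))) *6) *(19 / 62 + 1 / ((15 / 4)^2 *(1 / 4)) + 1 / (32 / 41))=46800656 / 775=60387.94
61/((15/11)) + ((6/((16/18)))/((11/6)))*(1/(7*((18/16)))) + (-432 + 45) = -394778/1155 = -341.80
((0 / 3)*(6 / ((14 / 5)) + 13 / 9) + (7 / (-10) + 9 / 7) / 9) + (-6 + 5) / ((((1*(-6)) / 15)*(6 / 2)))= 283 / 315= 0.90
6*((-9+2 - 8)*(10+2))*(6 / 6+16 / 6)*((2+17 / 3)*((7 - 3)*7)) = -850080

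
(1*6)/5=6/5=1.20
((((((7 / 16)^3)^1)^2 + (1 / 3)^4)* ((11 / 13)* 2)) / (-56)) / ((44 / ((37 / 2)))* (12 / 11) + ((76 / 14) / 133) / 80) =-374740152325 / 1662382535344128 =-0.00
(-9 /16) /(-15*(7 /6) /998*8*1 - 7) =4491 /57008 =0.08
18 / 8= 9 / 4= 2.25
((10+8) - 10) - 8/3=16/3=5.33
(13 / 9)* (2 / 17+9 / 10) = 2249 / 1530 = 1.47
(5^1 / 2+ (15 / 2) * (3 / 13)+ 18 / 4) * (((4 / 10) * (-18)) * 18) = -73548 / 65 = -1131.51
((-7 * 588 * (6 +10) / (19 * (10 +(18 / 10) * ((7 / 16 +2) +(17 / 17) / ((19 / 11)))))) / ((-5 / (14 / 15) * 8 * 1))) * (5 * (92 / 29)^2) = 5202448384 / 19723973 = 263.76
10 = 10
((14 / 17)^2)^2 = 38416 / 83521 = 0.46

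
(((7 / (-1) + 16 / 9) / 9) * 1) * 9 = -47 / 9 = -5.22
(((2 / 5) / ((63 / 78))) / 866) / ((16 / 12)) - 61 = -1848897 / 30310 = -61.00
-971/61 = -15.92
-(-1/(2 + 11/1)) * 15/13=15/169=0.09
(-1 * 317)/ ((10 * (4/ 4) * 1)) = -317/ 10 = -31.70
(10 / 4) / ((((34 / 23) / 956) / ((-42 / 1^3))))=-1154370 / 17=-67904.12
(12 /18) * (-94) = -188 /3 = -62.67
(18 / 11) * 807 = 14526 / 11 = 1320.55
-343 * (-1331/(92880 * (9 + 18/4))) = 456533/1253880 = 0.36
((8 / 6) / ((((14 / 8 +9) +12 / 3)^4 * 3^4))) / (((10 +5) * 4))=256 / 44167780845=0.00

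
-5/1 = -5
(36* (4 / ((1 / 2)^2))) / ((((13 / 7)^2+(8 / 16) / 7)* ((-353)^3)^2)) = 18816 / 222508226743830835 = 0.00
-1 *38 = -38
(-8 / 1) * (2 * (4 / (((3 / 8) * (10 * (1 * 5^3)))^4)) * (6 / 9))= -32768 / 37078857421875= -0.00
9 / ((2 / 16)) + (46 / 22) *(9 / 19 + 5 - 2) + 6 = 1620 / 19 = 85.26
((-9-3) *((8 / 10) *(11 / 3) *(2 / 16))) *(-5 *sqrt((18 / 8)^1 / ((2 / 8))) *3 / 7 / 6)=33 / 7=4.71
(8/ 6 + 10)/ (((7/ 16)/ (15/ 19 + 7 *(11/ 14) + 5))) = 38896/ 133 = 292.45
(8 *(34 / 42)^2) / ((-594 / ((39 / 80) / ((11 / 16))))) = -15028 / 2401245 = -0.01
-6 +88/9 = 3.78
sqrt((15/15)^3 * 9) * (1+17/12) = 29/4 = 7.25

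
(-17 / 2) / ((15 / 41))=-697 / 30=-23.23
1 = 1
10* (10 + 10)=200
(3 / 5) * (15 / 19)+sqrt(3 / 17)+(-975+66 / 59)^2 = sqrt(51) / 17+62729228268 / 66139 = 948445.79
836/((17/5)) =4180/17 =245.88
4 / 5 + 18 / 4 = 53 / 10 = 5.30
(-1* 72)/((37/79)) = -5688/37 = -153.73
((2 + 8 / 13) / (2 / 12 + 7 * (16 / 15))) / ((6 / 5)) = 0.29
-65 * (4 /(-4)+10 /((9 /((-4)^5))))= 666185 /9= 74020.56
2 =2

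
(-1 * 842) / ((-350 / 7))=421 / 25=16.84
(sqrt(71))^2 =71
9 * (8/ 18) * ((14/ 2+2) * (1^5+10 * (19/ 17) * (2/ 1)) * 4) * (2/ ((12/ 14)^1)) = 133392/ 17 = 7846.59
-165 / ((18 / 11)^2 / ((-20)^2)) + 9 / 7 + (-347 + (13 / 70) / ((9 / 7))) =-47238127 / 1890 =-24993.72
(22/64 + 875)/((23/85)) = 2380935/736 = 3234.97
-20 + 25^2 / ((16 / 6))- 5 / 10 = 1711 / 8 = 213.88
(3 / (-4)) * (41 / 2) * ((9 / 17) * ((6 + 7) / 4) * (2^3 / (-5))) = 14391 / 340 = 42.33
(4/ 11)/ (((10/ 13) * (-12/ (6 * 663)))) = -8619/ 55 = -156.71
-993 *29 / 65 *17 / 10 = -489549 / 650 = -753.15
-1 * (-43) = 43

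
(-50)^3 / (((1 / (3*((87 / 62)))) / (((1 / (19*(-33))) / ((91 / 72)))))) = 391500000 / 589589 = 664.02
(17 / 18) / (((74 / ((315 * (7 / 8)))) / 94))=330.67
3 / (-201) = -1 / 67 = -0.01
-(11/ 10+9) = -101/ 10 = -10.10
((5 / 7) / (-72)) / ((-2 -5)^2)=-5 / 24696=-0.00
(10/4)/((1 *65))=1/26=0.04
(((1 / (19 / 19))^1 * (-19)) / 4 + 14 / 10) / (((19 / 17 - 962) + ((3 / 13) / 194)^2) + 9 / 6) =1811147819 / 518681568225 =0.00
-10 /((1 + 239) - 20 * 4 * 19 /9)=-9 /64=-0.14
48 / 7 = 6.86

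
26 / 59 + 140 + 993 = 66873 / 59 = 1133.44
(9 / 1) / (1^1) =9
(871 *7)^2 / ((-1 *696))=-37173409 / 696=-53410.07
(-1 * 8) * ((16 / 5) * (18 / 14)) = -1152 / 35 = -32.91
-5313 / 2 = -2656.50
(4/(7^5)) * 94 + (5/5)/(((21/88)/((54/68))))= 3.35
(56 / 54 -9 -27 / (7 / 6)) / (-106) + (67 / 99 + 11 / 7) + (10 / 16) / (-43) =95788501 / 37904328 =2.53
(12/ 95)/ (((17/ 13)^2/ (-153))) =-18252/ 1615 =-11.30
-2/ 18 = -1/ 9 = -0.11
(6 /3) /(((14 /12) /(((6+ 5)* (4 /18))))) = 88 /21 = 4.19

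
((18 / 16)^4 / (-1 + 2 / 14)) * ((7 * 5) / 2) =-535815 / 16384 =-32.70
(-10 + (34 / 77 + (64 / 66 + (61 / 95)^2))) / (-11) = 17046049 / 22932525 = 0.74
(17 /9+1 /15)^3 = 681472 /91125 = 7.48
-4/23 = -0.17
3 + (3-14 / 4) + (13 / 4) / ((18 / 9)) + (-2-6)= -31 / 8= -3.88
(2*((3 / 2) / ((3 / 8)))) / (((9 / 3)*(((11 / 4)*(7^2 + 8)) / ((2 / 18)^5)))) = 32 / 111071169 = 0.00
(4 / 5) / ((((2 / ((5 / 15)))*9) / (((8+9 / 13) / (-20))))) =-0.01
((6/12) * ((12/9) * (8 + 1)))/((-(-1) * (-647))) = -6/647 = -0.01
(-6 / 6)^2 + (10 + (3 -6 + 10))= 18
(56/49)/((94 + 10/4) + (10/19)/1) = 304/25809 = 0.01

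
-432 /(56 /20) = -1080 /7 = -154.29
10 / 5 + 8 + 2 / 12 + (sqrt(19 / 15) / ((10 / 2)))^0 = 67 / 6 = 11.17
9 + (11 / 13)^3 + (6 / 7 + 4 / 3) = 544246 / 46137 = 11.80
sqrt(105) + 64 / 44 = 16 / 11 + sqrt(105) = 11.70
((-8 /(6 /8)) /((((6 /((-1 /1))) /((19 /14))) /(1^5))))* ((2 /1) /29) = 304 /1827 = 0.17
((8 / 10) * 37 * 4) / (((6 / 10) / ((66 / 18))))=6512 / 9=723.56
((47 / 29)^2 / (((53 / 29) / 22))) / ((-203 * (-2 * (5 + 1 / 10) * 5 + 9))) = 24299 / 6552231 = 0.00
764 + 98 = 862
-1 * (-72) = 72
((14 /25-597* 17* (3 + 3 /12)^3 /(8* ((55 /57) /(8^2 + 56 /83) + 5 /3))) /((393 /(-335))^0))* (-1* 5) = 15505243993 /119744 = 129486.60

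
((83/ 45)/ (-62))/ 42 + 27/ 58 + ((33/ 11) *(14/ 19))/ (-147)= 29040017/ 64566180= 0.45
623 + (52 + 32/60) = 10133/15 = 675.53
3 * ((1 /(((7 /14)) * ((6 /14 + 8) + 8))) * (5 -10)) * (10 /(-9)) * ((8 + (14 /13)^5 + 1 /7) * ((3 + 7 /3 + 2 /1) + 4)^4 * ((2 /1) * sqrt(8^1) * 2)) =5330049687933440 * sqrt(2) /2075156577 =3632414.36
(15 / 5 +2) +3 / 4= 23 / 4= 5.75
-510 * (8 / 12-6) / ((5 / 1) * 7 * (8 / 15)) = 1020 / 7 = 145.71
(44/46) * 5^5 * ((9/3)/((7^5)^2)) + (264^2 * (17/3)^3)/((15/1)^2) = 247183993743818494/4385428240725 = 56364.85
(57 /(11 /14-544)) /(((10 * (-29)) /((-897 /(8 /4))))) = -3059 /18850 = -0.16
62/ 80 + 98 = 3951/ 40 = 98.78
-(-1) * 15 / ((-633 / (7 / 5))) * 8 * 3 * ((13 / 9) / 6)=-364 / 1899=-0.19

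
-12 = -12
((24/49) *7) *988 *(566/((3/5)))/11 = 22368320/77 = 290497.66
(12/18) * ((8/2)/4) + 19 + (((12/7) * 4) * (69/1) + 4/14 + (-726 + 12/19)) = -92677/399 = -232.27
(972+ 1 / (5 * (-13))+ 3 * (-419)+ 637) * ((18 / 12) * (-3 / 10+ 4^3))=3363213 / 100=33632.13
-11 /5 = -2.20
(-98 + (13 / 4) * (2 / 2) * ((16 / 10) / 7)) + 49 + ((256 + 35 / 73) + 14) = 567778 / 2555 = 222.22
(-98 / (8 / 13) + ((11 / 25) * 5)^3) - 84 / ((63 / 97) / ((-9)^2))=-5312301 / 500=-10624.60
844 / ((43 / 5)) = 4220 / 43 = 98.14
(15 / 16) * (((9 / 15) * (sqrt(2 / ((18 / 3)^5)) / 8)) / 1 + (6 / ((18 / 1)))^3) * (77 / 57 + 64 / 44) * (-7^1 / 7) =-8795 / 90288 - 1759 * sqrt(3) / 963072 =-0.10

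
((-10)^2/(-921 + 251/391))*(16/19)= -31280/341867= -0.09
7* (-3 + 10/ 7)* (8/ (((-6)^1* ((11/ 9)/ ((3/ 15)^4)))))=0.02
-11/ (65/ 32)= -352/ 65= -5.42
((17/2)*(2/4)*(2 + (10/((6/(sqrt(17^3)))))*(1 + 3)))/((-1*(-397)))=17/794 + 1445*sqrt(17)/1191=5.02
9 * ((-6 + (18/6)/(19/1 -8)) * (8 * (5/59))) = -22680/649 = -34.95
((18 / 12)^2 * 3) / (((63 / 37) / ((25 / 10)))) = 555 / 56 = 9.91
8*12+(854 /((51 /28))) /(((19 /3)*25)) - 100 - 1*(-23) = 177337 /8075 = 21.96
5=5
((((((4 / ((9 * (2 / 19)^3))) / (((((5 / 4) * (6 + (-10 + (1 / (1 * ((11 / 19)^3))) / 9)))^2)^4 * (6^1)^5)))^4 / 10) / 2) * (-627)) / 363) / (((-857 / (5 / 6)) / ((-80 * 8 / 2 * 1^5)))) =-15835640401524353030033022599737689320467637653370145197961486695865251456244945941635546046174003369154564793651523322831207875514384987249967104 / 16960621472183751120202253985550564793696797349778713085939988110420581626204959848199148990954577310837225790724436254787203319650044663378287786845383234322071075439453125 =-0.00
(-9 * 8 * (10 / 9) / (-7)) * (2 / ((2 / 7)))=80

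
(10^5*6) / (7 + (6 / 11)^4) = 8784600000 / 103783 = 84643.92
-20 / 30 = -2 / 3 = -0.67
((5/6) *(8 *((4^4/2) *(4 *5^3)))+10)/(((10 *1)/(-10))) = -1280030/3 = -426676.67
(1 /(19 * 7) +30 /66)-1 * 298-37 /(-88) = -316133 /1064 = -297.12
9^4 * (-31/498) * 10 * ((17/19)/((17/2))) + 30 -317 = -1130569/1577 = -716.91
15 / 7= 2.14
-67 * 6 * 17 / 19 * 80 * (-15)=8200800 / 19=431621.05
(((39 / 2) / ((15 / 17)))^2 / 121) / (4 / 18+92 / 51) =7472673 / 3751000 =1.99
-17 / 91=-0.19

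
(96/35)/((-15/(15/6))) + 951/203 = 613/145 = 4.23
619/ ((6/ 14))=4333/ 3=1444.33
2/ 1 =2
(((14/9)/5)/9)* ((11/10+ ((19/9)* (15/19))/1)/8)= 581/48600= 0.01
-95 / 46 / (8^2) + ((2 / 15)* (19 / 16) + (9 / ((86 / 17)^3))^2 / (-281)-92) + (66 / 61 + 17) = -353089782242737432967 / 4784934014451661440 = -73.79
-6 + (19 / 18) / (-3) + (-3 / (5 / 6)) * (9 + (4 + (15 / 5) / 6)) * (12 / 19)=-190049 / 5130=-37.05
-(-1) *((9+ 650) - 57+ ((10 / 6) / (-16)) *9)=601.06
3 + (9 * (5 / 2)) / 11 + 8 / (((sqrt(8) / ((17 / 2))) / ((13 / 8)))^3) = 111 / 22 + 10793861 * sqrt(2) / 16384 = 936.74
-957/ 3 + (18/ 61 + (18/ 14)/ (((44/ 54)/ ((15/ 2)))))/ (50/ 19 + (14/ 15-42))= -319.32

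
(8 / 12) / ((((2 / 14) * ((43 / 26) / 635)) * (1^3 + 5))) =115570 / 387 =298.63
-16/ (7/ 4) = -64/ 7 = -9.14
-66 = -66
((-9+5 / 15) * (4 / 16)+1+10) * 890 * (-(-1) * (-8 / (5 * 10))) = -18868 / 15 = -1257.87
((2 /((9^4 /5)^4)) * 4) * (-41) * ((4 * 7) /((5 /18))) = -2296000 /205891132094649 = -0.00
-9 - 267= -276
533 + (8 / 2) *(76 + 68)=1109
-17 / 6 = -2.83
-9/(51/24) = -72/17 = -4.24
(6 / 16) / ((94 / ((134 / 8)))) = 201 / 3008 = 0.07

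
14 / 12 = 7 / 6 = 1.17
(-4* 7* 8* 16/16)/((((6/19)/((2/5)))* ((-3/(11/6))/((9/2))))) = 11704/15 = 780.27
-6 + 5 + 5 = 4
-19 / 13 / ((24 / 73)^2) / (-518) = 101251 / 3878784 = 0.03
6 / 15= 2 / 5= 0.40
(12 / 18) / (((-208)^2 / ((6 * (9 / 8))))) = 9 / 86528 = 0.00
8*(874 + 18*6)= 7856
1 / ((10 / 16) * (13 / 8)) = 64 / 65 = 0.98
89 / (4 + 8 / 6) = 267 / 16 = 16.69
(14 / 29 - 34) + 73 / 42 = -38707 / 1218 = -31.78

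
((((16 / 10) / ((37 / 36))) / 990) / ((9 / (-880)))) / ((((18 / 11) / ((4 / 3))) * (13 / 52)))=-22528 / 44955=-0.50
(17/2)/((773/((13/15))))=221/23190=0.01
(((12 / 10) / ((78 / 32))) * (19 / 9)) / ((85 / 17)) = 608 / 2925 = 0.21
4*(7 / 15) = 28 / 15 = 1.87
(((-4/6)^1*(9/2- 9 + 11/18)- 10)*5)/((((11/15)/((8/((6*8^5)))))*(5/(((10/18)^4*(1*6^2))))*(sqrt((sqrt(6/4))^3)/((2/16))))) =-78125*2^(3/4)*3^(1/4)/1330255872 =-0.00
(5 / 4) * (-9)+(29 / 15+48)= 2321 / 60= 38.68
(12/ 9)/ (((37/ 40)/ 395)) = 63200/ 111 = 569.37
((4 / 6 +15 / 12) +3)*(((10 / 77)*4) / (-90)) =-0.03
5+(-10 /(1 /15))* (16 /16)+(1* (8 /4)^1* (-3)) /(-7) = -1009 /7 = -144.14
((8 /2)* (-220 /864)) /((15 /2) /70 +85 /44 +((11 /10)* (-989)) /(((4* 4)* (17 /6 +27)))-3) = 30322600 /96463683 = 0.31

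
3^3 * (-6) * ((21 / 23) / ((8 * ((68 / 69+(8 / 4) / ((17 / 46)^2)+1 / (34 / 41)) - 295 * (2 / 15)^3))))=-331822575 / 289586314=-1.15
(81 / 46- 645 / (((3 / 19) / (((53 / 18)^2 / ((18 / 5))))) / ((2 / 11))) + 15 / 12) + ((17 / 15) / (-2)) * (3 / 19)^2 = -1188941888867 / 665817570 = -1785.69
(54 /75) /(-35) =-18 /875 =-0.02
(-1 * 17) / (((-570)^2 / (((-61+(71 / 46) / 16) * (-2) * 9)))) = -30481 / 531392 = -0.06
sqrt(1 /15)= sqrt(15) /15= 0.26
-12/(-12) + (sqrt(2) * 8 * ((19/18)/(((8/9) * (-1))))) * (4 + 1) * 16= 1 - 760 * sqrt(2)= -1073.80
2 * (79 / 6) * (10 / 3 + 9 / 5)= 6083 / 45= 135.18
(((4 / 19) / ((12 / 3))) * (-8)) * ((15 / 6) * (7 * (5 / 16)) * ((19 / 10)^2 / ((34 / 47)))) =-6251 / 544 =-11.49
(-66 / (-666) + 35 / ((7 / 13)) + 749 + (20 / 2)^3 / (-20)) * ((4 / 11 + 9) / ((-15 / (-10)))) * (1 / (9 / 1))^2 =17471890 / 296703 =58.89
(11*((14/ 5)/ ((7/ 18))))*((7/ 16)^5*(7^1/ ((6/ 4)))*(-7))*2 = -27176919/ 327680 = -82.94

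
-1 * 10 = -10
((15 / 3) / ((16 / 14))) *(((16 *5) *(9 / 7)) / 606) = 75 / 101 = 0.74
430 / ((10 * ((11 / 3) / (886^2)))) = 101264484 / 11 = 9205862.18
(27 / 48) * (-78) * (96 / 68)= -1053 / 17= -61.94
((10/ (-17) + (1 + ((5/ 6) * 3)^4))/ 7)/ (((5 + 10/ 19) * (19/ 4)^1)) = 3579/ 16660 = 0.21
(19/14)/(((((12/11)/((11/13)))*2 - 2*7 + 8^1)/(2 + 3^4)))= -190817/5796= -32.92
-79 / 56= -1.41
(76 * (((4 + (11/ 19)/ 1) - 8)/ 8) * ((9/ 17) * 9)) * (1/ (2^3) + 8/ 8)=-47385/ 272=-174.21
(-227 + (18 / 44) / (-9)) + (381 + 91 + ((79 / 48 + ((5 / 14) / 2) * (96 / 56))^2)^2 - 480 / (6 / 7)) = -101164329326023477 / 336621580517376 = -300.53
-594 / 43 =-13.81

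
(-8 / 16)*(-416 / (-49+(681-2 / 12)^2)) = 576 / 1283497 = 0.00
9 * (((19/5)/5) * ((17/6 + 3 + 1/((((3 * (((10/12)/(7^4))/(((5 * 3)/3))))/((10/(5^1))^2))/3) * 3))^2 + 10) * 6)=15150794311.86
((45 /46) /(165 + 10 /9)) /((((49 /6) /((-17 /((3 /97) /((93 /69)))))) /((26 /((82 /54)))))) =-223594506 /24443503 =-9.15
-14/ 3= -4.67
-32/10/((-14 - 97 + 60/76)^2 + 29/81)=-0.00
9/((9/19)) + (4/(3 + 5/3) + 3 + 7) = 29.86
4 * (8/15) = 32/15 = 2.13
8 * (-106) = -848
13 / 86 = 0.15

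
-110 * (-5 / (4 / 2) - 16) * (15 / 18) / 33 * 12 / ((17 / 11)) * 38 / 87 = 773300 / 4437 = 174.28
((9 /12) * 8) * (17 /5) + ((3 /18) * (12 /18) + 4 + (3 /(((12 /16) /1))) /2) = 1193 /45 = 26.51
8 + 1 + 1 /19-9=1 /19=0.05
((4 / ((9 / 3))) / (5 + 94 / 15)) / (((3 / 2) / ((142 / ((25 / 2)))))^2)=6.79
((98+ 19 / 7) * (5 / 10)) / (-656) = -705 / 9184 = -0.08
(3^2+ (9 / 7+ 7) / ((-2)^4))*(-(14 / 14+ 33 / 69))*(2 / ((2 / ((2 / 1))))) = -28.14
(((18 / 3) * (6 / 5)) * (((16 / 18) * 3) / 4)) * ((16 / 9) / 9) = 128 / 135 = 0.95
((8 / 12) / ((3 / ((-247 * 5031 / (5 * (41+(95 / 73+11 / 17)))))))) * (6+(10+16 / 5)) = -32898929856 / 1332475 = -24690.09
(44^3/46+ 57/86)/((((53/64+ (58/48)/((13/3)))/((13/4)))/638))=3160670818448/910869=3469951.02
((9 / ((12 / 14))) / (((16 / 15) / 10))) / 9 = 10.94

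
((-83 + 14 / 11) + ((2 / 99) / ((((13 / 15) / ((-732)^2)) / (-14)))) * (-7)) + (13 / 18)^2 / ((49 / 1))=2778683477195 / 2270268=1223945.14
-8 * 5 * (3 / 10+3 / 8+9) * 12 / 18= -258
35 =35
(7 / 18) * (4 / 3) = 14 / 27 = 0.52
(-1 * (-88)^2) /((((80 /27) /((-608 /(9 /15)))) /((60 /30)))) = 5296896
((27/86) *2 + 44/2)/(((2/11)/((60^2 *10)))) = 192654000/43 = 4480325.58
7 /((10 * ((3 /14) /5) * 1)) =49 /3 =16.33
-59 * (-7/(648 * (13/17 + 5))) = 1003/9072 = 0.11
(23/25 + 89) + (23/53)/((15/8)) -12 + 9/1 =87.15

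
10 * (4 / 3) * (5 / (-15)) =-40 / 9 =-4.44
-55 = -55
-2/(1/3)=-6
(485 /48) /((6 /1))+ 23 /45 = 3161 /1440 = 2.20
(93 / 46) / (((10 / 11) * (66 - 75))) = -341 / 1380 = -0.25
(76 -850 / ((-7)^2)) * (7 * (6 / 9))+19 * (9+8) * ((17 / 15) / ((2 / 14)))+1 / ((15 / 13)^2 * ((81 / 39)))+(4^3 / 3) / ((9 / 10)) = 121631974 / 42525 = 2860.25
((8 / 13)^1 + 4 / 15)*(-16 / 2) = -1376 / 195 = -7.06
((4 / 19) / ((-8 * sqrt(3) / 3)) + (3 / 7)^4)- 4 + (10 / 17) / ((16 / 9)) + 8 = 1425205 / 326536- sqrt(3) / 38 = 4.32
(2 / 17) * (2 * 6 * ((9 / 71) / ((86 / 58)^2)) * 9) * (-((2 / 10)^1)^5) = -1634904 / 6974196875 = -0.00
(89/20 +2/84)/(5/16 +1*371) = 7516/623805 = 0.01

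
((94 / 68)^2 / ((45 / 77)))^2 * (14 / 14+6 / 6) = 28931628649 / 1353040200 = 21.38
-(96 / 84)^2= -64 / 49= -1.31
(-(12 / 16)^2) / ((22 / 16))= -9 / 22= -0.41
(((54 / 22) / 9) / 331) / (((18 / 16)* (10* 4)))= 1 / 54615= 0.00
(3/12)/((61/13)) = 13/244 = 0.05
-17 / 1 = -17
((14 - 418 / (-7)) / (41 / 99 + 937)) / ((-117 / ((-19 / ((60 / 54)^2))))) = 2183841 / 211129100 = 0.01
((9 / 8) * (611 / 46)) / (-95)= -5499 / 34960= -0.16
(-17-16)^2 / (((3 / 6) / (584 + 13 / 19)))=24195402 / 19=1273442.21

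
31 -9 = 22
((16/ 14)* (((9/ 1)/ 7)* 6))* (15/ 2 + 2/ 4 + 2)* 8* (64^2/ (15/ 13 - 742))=-1840250880/ 471919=-3899.51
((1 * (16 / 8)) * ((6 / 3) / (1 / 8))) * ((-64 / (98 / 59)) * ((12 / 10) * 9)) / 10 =-1631232 / 1225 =-1331.62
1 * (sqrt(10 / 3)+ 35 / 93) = 35 / 93+ sqrt(30) / 3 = 2.20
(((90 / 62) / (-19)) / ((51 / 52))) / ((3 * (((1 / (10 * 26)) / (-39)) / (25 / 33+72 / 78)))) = 48739600 / 110143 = 442.51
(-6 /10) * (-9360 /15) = 1872 /5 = 374.40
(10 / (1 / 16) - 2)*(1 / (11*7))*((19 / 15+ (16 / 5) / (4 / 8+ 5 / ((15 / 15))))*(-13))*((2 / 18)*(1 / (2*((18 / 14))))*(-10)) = 626470 / 29403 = 21.31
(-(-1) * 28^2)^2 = 614656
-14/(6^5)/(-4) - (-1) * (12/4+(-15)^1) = -186617/15552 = -12.00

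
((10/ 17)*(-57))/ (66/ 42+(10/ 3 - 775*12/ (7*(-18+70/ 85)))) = -436905/ 1071799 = -0.41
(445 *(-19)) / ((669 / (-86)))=727130 / 669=1086.89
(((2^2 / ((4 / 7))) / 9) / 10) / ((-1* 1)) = -7 / 90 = -0.08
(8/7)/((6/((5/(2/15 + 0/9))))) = 50/7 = 7.14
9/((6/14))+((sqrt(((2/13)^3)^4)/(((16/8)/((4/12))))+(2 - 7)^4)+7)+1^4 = 9470199290/14480427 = 654.00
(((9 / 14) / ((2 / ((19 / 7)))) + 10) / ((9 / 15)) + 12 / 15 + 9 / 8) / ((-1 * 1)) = -117869 / 5880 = -20.05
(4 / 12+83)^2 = 62500 / 9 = 6944.44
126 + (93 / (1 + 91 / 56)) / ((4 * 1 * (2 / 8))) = 1130 / 7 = 161.43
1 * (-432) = -432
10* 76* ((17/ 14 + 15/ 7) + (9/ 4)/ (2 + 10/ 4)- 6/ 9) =2424.76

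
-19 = -19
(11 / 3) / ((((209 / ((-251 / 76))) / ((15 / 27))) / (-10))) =6275 / 19494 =0.32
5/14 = 0.36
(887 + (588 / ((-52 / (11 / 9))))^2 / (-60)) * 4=80657099 / 22815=3535.27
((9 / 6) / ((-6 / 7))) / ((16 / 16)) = -7 / 4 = -1.75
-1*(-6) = 6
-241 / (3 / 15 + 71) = -3.38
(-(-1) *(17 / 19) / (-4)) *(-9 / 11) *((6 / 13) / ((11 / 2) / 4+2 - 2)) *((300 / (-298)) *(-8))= 2203200 / 4453163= 0.49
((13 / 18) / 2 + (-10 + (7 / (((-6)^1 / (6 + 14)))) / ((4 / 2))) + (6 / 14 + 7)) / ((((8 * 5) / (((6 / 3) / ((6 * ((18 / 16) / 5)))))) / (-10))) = 17485 / 3402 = 5.14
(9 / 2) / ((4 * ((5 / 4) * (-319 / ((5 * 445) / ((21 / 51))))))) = -68085 / 4466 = -15.25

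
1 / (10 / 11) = 11 / 10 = 1.10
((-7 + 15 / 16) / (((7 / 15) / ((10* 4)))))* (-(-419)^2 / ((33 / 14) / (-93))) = -39593394525 / 11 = -3599399502.27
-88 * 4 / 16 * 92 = -2024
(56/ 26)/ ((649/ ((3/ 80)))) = 21/ 168740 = 0.00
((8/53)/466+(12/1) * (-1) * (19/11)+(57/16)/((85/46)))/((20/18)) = -15628266999/923705200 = -16.92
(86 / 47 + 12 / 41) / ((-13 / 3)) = -12270 / 25051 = -0.49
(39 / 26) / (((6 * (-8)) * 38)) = -1 / 1216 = -0.00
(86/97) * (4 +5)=7.98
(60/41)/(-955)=-12/7831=-0.00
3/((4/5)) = 15/4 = 3.75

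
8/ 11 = 0.73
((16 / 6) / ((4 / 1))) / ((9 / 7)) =0.52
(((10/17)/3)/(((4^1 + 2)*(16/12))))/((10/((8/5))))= 1/255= 0.00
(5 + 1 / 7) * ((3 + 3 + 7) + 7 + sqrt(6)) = 36 * sqrt(6) / 7 + 720 / 7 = 115.45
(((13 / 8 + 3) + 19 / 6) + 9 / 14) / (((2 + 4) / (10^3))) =177125 / 126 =1405.75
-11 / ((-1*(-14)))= -11 / 14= -0.79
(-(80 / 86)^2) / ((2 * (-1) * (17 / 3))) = 2400 / 31433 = 0.08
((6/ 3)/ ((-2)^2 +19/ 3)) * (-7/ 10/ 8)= -0.02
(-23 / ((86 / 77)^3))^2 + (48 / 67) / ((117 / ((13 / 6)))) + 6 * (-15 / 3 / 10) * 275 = -552.46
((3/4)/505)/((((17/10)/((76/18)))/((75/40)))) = 95/13736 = 0.01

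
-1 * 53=-53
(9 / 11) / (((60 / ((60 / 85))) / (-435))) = -783 / 187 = -4.19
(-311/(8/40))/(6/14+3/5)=-54425/36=-1511.81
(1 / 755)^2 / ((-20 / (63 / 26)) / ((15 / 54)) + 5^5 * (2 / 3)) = 21 / 24582898150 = 0.00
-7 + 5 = -2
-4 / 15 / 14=-2 / 105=-0.02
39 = 39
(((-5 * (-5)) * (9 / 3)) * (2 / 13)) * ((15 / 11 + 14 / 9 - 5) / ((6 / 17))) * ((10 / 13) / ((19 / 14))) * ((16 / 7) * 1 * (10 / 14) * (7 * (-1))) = 140080000 / 317889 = 440.66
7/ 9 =0.78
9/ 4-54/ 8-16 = -20.50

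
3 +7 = 10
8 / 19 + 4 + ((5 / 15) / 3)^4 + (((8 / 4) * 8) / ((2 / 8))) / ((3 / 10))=27145063 / 124659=217.75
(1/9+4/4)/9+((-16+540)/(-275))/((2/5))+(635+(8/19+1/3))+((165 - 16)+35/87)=1915937768/2454705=780.52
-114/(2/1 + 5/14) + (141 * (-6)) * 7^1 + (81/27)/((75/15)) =-328337/55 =-5969.76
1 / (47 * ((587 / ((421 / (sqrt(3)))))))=421 * sqrt(3) / 82767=0.01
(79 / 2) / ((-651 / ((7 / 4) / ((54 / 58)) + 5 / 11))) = -219067 / 1546776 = -0.14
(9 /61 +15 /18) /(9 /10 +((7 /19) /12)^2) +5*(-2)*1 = -127293650 /14284553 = -8.91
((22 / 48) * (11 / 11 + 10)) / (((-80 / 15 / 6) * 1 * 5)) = -363 / 320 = -1.13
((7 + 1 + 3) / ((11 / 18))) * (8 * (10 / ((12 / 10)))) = 1200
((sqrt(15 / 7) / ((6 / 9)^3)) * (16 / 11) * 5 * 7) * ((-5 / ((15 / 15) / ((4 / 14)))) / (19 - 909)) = 270 * sqrt(105) / 6853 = 0.40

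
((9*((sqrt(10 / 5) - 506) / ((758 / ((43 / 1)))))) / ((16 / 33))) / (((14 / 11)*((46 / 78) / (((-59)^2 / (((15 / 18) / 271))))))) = -170556961786497 / 212240 + 15505178344227*sqrt(2) / 9763040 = -801358245.86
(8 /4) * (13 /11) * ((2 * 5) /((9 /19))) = 4940 /99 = 49.90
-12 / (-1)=12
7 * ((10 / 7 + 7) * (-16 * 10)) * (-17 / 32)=5015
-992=-992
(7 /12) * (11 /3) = 77 /36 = 2.14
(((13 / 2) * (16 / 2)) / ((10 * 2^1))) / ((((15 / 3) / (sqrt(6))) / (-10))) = -26 * sqrt(6) / 5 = -12.74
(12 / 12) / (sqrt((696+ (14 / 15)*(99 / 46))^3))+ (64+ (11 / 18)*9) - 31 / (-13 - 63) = 115*sqrt(113965) / 715937049+ 5313 / 76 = 69.91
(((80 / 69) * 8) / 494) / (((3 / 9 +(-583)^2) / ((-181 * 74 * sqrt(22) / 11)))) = -1071520 * sqrt(22) / 15930018247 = -0.00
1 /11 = 0.09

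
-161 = -161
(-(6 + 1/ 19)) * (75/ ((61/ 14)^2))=-1690500/ 70699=-23.91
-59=-59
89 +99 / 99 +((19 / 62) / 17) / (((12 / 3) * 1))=90.00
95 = 95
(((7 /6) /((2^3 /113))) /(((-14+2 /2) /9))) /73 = -2373 /15184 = -0.16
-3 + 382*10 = 3817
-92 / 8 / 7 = -23 / 14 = -1.64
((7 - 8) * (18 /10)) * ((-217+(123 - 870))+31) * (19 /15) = 53181 /25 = 2127.24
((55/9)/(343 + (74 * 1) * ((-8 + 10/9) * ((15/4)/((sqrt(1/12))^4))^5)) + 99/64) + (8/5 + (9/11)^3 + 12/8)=466091274744273889057901/89726399749728989184960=5.19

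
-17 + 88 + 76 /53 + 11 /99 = 34604 /477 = 72.55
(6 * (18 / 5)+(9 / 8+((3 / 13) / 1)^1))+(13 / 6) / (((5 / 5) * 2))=37501 / 1560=24.04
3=3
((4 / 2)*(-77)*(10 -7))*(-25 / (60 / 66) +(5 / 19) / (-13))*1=3140445 / 247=12714.35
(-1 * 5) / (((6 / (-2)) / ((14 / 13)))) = 70 / 39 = 1.79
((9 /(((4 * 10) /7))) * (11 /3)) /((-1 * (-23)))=231 /920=0.25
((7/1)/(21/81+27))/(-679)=-27/71392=-0.00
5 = 5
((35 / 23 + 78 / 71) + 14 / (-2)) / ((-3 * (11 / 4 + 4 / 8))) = 9536 / 21229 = 0.45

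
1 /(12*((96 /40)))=5 /144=0.03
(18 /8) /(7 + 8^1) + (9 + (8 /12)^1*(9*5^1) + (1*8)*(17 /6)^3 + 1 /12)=59723 /270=221.20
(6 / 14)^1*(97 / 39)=97 / 91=1.07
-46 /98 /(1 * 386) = -23 /18914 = -0.00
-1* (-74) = 74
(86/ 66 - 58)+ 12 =-44.70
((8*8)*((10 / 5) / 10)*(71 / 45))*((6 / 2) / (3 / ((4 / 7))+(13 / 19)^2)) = 6561536 / 619275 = 10.60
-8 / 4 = -2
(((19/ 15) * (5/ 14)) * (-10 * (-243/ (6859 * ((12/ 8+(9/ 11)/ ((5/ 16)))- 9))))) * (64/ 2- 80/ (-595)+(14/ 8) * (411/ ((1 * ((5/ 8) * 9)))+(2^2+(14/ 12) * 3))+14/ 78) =-838177065/ 147317716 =-5.69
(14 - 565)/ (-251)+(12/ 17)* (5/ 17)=174299/ 72539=2.40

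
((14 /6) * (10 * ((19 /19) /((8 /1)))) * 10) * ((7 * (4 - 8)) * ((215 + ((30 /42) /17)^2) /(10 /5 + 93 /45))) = -761160000 /17629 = -43176.58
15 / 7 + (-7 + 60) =386 / 7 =55.14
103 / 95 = 1.08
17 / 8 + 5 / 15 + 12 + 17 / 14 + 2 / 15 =13277 / 840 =15.81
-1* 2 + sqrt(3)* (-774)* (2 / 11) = -1548* sqrt(3) / 11 - 2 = -245.75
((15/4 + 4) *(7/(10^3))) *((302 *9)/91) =42129/26000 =1.62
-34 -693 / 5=-863 / 5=-172.60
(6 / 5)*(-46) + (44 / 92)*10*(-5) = -9098 / 115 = -79.11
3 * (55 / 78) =55 / 26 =2.12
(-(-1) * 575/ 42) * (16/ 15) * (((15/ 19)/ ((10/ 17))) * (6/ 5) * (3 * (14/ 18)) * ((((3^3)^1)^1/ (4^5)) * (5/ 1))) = 17595/ 2432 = 7.23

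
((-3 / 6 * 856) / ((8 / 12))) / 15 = -214 / 5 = -42.80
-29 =-29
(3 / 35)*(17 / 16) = 51 / 560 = 0.09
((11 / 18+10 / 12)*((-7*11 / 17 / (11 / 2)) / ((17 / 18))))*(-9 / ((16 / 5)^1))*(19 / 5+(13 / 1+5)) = 89271 / 1156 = 77.22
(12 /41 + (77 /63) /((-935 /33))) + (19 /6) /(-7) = -0.20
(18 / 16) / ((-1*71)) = -9 / 568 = -0.02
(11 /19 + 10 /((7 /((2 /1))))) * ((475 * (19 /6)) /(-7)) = -217075 /294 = -738.35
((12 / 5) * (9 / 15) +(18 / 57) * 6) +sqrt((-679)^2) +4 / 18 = 2917931 / 4275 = 682.56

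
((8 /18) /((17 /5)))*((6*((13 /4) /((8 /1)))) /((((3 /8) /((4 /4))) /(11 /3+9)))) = 4940 /459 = 10.76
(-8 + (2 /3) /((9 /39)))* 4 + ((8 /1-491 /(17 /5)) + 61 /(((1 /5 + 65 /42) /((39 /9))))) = -314603 /56151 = -5.60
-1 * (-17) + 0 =17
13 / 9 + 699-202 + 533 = 9283 / 9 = 1031.44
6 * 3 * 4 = 72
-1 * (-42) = 42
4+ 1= 5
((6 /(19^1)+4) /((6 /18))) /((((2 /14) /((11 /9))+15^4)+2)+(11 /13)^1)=246246 /962893229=0.00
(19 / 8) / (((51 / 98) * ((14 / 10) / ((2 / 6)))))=665 / 612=1.09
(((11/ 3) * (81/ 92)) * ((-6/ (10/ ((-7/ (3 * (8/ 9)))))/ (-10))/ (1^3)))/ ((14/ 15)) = -0.54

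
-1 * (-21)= 21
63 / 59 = 1.07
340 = 340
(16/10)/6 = 4/15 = 0.27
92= 92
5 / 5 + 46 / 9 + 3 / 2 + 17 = 443 / 18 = 24.61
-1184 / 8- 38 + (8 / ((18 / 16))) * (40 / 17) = -25898 / 153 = -169.27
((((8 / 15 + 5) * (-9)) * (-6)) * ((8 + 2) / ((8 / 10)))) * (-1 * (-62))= 231570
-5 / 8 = -0.62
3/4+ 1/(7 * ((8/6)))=6/7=0.86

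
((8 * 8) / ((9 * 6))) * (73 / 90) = 1168 / 1215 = 0.96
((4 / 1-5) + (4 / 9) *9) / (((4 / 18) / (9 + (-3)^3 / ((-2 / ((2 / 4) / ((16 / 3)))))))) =17739 / 128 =138.59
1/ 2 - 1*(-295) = 591/ 2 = 295.50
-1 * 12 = -12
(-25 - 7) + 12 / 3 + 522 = 494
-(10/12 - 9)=49/6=8.17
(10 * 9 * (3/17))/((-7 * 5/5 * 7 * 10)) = -27/833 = -0.03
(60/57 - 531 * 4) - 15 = -40621/19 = -2137.95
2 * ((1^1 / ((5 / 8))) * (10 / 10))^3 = 1024 / 125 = 8.19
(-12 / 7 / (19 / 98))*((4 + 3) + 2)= -1512 / 19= -79.58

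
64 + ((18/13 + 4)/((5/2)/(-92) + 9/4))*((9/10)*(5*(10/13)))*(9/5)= 5467024/69121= 79.09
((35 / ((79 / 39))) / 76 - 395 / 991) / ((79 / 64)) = -16301840 / 117511789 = -0.14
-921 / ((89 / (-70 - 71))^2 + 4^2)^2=-364029082281 / 106287084289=-3.42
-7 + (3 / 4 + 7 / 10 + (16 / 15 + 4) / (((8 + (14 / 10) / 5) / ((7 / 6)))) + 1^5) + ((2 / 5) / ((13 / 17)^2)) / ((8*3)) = -3.81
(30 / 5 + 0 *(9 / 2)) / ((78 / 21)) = 21 / 13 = 1.62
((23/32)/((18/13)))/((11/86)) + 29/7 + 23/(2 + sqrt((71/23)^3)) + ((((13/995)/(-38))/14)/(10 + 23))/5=37559 * sqrt(1633)/309243 + 125548748343673/19643362754400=11.30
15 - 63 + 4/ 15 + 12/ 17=-11992/ 255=-47.03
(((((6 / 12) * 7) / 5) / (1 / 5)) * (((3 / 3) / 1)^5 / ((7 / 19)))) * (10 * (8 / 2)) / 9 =380 / 9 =42.22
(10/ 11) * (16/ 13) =160/ 143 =1.12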